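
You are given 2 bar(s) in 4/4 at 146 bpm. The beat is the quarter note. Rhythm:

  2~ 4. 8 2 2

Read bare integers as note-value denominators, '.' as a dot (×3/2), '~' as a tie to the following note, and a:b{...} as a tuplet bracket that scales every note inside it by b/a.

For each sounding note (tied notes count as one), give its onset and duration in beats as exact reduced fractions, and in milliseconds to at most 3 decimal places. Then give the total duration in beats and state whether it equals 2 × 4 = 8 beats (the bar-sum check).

1) 0.0ms=0b +1438.356ms=7/2b
2) 1438.356ms=7/2b +205.479ms=1/2b
3) 1643.836ms=4b +821.918ms=2b
4) 2465.753ms=6b +821.918ms=2b
Σ=8b of 8 (146bpm 4/4) — PASS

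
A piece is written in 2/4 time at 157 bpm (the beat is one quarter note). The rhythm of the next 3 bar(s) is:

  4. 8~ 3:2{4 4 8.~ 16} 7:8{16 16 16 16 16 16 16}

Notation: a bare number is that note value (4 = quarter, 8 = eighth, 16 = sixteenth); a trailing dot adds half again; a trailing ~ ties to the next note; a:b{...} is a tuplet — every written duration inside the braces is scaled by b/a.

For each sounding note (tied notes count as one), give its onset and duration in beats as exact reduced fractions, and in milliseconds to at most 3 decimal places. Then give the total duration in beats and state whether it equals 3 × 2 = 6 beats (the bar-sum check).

1) 0.0ms=0b +573.248ms=3/2b
2) 573.248ms=3/2b +445.86ms=7/6b
3) 1019.108ms=8/3b +254.777ms=2/3b
4) 1273.885ms=10/3b +254.777ms=2/3b
5) 1528.662ms=4b +109.19ms=2/7b
6) 1637.853ms=30/7b +109.19ms=2/7b
7) 1747.043ms=32/7b +109.19ms=2/7b
8) 1856.233ms=34/7b +109.19ms=2/7b
9) 1965.423ms=36/7b +109.19ms=2/7b
10) 2074.613ms=38/7b +109.19ms=2/7b
11) 2183.803ms=40/7b +109.19ms=2/7b
Σ=6b of 6 (157bpm 2/4) — PASS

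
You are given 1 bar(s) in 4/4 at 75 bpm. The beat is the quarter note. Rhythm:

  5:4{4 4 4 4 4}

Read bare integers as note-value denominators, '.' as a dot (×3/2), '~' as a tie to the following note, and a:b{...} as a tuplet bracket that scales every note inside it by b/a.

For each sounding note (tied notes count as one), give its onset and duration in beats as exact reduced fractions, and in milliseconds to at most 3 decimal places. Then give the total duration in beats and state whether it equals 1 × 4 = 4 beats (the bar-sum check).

1) 0.0ms=0b +640.0ms=4/5b
2) 640.0ms=4/5b +640.0ms=4/5b
3) 1280.0ms=8/5b +640.0ms=4/5b
4) 1920.0ms=12/5b +640.0ms=4/5b
5) 2560.0ms=16/5b +640.0ms=4/5b
Σ=4b of 4 (75bpm 4/4) — PASS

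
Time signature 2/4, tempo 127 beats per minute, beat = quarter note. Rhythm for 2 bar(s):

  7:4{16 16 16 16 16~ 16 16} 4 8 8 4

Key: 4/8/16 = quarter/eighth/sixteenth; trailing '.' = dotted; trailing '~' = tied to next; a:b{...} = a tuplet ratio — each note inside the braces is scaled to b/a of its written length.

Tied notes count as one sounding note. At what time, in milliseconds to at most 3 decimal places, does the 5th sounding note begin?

1. 0.0ms @ 0 + 67.492ms (1/7)
2. 67.492ms @ 1/7 + 67.492ms (1/7)
3. 134.983ms @ 2/7 + 67.492ms (1/7)
4. 202.475ms @ 3/7 + 67.492ms (1/7)
5. 269.966ms @ 4/7 + 134.983ms (2/7)
6. 404.949ms @ 6/7 + 67.492ms (1/7)
7. 472.441ms @ 1 + 472.441ms (1)
8. 944.882ms @ 2 + 236.22ms (1/2)
9. 1181.102ms @ 5/2 + 236.22ms (1/2)
10. 1417.323ms @ 3 + 472.441ms (1)

note 5 onset = 4/7b = 269.966ms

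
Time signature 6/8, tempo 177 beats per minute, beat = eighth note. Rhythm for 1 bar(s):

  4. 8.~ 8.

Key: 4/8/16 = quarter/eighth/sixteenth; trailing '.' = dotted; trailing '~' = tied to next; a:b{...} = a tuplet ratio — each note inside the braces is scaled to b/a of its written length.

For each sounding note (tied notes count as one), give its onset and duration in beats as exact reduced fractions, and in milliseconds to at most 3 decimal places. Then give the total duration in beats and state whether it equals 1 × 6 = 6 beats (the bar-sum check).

1) 0.0ms=0b +1016.949ms=3b
2) 1016.949ms=3b +1016.949ms=3b
Σ=6b of 6 (177bpm 6/8) — PASS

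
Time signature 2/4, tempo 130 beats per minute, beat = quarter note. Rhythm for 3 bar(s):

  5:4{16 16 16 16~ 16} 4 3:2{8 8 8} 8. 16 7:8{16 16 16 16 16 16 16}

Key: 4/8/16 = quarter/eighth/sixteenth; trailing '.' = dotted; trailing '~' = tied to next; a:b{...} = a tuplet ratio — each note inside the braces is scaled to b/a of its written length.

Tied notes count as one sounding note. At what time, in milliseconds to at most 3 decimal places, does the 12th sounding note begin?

1. 0.0ms @ 0 + 92.308ms (1/5)
2. 92.308ms @ 1/5 + 92.308ms (1/5)
3. 184.615ms @ 2/5 + 92.308ms (1/5)
4. 276.923ms @ 3/5 + 184.615ms (2/5)
5. 461.538ms @ 1 + 461.538ms (1)
6. 923.077ms @ 2 + 153.846ms (1/3)
7. 1076.923ms @ 7/3 + 153.846ms (1/3)
8. 1230.769ms @ 8/3 + 153.846ms (1/3)
9. 1384.615ms @ 3 + 346.154ms (3/4)
10. 1730.769ms @ 15/4 + 115.385ms (1/4)
11. 1846.154ms @ 4 + 131.868ms (2/7)
12. 1978.022ms @ 30/7 + 131.868ms (2/7)
13. 2109.89ms @ 32/7 + 131.868ms (2/7)
14. 2241.758ms @ 34/7 + 131.868ms (2/7)
15. 2373.626ms @ 36/7 + 131.868ms (2/7)
16. 2505.495ms @ 38/7 + 131.868ms (2/7)
17. 2637.363ms @ 40/7 + 131.868ms (2/7)

note 12 onset = 30/7b = 1978.022ms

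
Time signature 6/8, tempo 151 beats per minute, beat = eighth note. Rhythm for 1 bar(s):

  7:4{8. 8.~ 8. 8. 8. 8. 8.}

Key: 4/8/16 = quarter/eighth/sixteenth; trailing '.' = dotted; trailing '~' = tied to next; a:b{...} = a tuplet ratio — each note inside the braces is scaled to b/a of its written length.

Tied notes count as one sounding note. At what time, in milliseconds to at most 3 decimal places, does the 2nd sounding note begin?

note 2 onset = 6/7b = 340.587ms

1. 0.0ms @ 0 + 340.587ms (6/7)
2. 340.587ms @ 6/7 + 681.173ms (12/7)
3. 1021.76ms @ 18/7 + 340.587ms (6/7)
4. 1362.346ms @ 24/7 + 340.587ms (6/7)
5. 1702.933ms @ 30/7 + 340.587ms (6/7)
6. 2043.519ms @ 36/7 + 340.587ms (6/7)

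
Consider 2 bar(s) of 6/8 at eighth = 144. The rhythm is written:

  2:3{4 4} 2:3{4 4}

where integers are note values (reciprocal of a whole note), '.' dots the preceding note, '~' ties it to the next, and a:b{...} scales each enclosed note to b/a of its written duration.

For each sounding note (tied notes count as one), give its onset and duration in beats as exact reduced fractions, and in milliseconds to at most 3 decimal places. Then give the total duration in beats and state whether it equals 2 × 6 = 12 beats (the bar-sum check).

1) 0.0ms=0b +1250.0ms=3b
2) 1250.0ms=3b +1250.0ms=3b
3) 2500.0ms=6b +1250.0ms=3b
4) 3750.0ms=9b +1250.0ms=3b
Σ=12b of 12 (144bpm 6/8) — PASS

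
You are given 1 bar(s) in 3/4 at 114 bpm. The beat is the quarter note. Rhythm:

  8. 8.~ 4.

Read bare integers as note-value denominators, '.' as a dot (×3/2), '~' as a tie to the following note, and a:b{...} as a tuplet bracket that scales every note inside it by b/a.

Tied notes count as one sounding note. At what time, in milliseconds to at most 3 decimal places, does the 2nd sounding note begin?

1. 0.0ms @ 0 + 394.737ms (3/4)
2. 394.737ms @ 3/4 + 1184.211ms (9/4)

note 2 onset = 3/4b = 394.737ms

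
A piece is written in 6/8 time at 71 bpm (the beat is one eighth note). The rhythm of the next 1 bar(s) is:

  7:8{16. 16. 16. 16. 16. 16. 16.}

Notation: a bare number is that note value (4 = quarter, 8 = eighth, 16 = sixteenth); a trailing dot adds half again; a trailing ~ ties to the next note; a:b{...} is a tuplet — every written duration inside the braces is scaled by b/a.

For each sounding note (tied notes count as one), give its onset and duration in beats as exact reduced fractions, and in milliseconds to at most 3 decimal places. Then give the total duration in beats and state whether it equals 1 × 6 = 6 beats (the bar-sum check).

1) 0.0ms=0b +724.346ms=6/7b
2) 724.346ms=6/7b +724.346ms=6/7b
3) 1448.692ms=12/7b +724.346ms=6/7b
4) 2173.038ms=18/7b +724.346ms=6/7b
5) 2897.384ms=24/7b +724.346ms=6/7b
6) 3621.73ms=30/7b +724.346ms=6/7b
7) 4346.076ms=36/7b +724.346ms=6/7b
Σ=6b of 6 (71bpm 6/8) — PASS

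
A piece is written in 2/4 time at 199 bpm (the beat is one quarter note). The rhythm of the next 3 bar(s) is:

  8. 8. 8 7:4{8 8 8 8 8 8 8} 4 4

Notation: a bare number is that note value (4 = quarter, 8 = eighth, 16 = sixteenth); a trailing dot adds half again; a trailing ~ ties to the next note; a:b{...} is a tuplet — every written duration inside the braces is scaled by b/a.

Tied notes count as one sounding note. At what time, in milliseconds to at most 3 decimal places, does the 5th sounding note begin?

1. 0.0ms @ 0 + 226.131ms (3/4)
2. 226.131ms @ 3/4 + 226.131ms (3/4)
3. 452.261ms @ 3/2 + 150.754ms (1/2)
4. 603.015ms @ 2 + 86.145ms (2/7)
5. 689.16ms @ 16/7 + 86.145ms (2/7)
6. 775.305ms @ 18/7 + 86.145ms (2/7)
7. 861.45ms @ 20/7 + 86.145ms (2/7)
8. 947.595ms @ 22/7 + 86.145ms (2/7)
9. 1033.74ms @ 24/7 + 86.145ms (2/7)
10. 1119.885ms @ 26/7 + 86.145ms (2/7)
11. 1206.03ms @ 4 + 301.508ms (1)
12. 1507.538ms @ 5 + 301.508ms (1)

note 5 onset = 16/7b = 689.16ms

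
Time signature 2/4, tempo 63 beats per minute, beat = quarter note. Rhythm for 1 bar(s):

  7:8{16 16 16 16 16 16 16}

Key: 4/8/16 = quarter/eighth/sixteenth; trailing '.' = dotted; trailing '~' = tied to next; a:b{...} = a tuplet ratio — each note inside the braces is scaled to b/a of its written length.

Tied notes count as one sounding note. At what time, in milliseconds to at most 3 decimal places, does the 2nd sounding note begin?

note 2 onset = 2/7b = 272.109ms

1. 0.0ms @ 0 + 272.109ms (2/7)
2. 272.109ms @ 2/7 + 272.109ms (2/7)
3. 544.218ms @ 4/7 + 272.109ms (2/7)
4. 816.327ms @ 6/7 + 272.109ms (2/7)
5. 1088.435ms @ 8/7 + 272.109ms (2/7)
6. 1360.544ms @ 10/7 + 272.109ms (2/7)
7. 1632.653ms @ 12/7 + 272.109ms (2/7)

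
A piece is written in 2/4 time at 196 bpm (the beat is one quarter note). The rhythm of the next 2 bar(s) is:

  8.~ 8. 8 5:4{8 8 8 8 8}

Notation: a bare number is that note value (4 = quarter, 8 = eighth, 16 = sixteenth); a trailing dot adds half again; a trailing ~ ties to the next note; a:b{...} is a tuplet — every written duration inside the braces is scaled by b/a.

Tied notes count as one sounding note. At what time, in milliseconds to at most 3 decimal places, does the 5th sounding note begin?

note 5 onset = 14/5b = 857.143ms

1. 0.0ms @ 0 + 459.184ms (3/2)
2. 459.184ms @ 3/2 + 153.061ms (1/2)
3. 612.245ms @ 2 + 122.449ms (2/5)
4. 734.694ms @ 12/5 + 122.449ms (2/5)
5. 857.143ms @ 14/5 + 122.449ms (2/5)
6. 979.592ms @ 16/5 + 122.449ms (2/5)
7. 1102.041ms @ 18/5 + 122.449ms (2/5)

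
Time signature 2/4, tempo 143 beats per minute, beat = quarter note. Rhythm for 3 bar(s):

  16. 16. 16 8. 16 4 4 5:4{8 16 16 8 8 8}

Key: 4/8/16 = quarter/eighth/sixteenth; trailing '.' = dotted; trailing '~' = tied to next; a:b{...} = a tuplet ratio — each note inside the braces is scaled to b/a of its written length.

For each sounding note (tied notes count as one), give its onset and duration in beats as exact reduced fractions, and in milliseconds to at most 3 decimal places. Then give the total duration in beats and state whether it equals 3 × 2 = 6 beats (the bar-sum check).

1) 0.0ms=0b +157.343ms=3/8b
2) 157.343ms=3/8b +157.343ms=3/8b
3) 314.685ms=3/4b +104.895ms=1/4b
4) 419.58ms=1b +314.685ms=3/4b
5) 734.266ms=7/4b +104.895ms=1/4b
6) 839.161ms=2b +419.58ms=1b
7) 1258.741ms=3b +419.58ms=1b
8) 1678.322ms=4b +167.832ms=2/5b
9) 1846.154ms=22/5b +83.916ms=1/5b
10) 1930.07ms=23/5b +83.916ms=1/5b
11) 2013.986ms=24/5b +167.832ms=2/5b
12) 2181.818ms=26/5b +167.832ms=2/5b
13) 2349.65ms=28/5b +167.832ms=2/5b
Σ=6b of 6 (143bpm 2/4) — PASS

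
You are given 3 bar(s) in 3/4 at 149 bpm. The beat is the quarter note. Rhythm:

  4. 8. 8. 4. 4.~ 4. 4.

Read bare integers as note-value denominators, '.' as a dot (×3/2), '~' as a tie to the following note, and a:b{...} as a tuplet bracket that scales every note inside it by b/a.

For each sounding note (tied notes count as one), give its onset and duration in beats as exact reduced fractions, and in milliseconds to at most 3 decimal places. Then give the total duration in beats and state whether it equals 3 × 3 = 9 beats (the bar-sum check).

1) 0.0ms=0b +604.027ms=3/2b
2) 604.027ms=3/2b +302.013ms=3/4b
3) 906.04ms=9/4b +302.013ms=3/4b
4) 1208.054ms=3b +604.027ms=3/2b
5) 1812.081ms=9/2b +1208.054ms=3b
6) 3020.134ms=15/2b +604.027ms=3/2b
Σ=9b of 9 (149bpm 3/4) — PASS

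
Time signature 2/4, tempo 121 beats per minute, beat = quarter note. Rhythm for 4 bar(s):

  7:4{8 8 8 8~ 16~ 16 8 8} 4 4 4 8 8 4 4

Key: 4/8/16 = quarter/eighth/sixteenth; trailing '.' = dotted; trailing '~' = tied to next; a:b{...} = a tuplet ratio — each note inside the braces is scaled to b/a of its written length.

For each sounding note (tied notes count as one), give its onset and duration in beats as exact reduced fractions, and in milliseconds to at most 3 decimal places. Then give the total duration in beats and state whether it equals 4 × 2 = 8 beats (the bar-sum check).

1) 0.0ms=0b +141.677ms=2/7b
2) 141.677ms=2/7b +141.677ms=2/7b
3) 283.353ms=4/7b +141.677ms=2/7b
4) 425.03ms=6/7b +283.353ms=4/7b
5) 708.383ms=10/7b +141.677ms=2/7b
6) 850.059ms=12/7b +141.677ms=2/7b
7) 991.736ms=2b +495.868ms=1b
8) 1487.603ms=3b +495.868ms=1b
9) 1983.471ms=4b +495.868ms=1b
10) 2479.339ms=5b +247.934ms=1/2b
11) 2727.273ms=11/2b +247.934ms=1/2b
12) 2975.207ms=6b +495.868ms=1b
13) 3471.074ms=7b +495.868ms=1b
Σ=8b of 8 (121bpm 2/4) — PASS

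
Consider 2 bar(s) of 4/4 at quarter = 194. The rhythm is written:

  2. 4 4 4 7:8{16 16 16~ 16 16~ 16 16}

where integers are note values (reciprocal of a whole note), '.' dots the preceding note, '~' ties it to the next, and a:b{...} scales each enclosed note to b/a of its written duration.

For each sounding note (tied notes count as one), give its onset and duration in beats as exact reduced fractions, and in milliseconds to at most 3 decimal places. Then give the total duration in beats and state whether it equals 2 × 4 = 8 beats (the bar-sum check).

1) 0.0ms=0b +927.835ms=3b
2) 927.835ms=3b +309.278ms=1b
3) 1237.113ms=4b +309.278ms=1b
4) 1546.392ms=5b +309.278ms=1b
5) 1855.67ms=6b +88.365ms=2/7b
6) 1944.035ms=44/7b +88.365ms=2/7b
7) 2032.401ms=46/7b +176.73ms=4/7b
8) 2209.131ms=50/7b +176.73ms=4/7b
9) 2385.862ms=54/7b +88.365ms=2/7b
Σ=8b of 8 (194bpm 4/4) — PASS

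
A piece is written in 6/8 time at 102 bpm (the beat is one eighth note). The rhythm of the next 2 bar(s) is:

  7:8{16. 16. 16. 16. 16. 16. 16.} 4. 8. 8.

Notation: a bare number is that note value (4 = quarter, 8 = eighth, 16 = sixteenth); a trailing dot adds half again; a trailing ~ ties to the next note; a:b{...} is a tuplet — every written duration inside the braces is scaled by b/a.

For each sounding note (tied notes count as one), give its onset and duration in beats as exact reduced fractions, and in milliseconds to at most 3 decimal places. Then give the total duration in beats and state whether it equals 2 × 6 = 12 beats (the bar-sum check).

1) 0.0ms=0b +504.202ms=6/7b
2) 504.202ms=6/7b +504.202ms=6/7b
3) 1008.403ms=12/7b +504.202ms=6/7b
4) 1512.605ms=18/7b +504.202ms=6/7b
5) 2016.807ms=24/7b +504.202ms=6/7b
6) 2521.008ms=30/7b +504.202ms=6/7b
7) 3025.21ms=36/7b +504.202ms=6/7b
8) 3529.412ms=6b +1764.706ms=3b
9) 5294.118ms=9b +882.353ms=3/2b
10) 6176.471ms=21/2b +882.353ms=3/2b
Σ=12b of 12 (102bpm 6/8) — PASS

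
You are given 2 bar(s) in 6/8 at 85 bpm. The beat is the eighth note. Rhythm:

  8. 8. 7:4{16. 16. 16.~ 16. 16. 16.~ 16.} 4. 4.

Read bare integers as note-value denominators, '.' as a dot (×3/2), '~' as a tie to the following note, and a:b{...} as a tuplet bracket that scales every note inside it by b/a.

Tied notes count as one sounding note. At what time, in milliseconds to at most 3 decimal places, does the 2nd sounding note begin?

1. 0.0ms @ 0 + 1058.824ms (3/2)
2. 1058.824ms @ 3/2 + 1058.824ms (3/2)
3. 2117.647ms @ 3 + 302.521ms (3/7)
4. 2420.168ms @ 24/7 + 302.521ms (3/7)
5. 2722.689ms @ 27/7 + 605.042ms (6/7)
6. 3327.731ms @ 33/7 + 302.521ms (3/7)
7. 3630.252ms @ 36/7 + 605.042ms (6/7)
8. 4235.294ms @ 6 + 2117.647ms (3)
9. 6352.941ms @ 9 + 2117.647ms (3)

note 2 onset = 3/2b = 1058.824ms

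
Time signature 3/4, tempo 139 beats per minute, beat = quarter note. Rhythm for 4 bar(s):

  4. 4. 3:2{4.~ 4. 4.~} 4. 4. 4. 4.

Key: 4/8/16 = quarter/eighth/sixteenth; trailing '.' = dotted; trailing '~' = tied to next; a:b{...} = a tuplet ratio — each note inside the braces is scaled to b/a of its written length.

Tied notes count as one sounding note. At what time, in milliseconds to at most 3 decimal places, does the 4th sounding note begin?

note 4 onset = 5b = 2158.273ms

1. 0.0ms @ 0 + 647.482ms (3/2)
2. 647.482ms @ 3/2 + 647.482ms (3/2)
3. 1294.964ms @ 3 + 863.309ms (2)
4. 2158.273ms @ 5 + 1079.137ms (5/2)
5. 3237.41ms @ 15/2 + 647.482ms (3/2)
6. 3884.892ms @ 9 + 647.482ms (3/2)
7. 4532.374ms @ 21/2 + 647.482ms (3/2)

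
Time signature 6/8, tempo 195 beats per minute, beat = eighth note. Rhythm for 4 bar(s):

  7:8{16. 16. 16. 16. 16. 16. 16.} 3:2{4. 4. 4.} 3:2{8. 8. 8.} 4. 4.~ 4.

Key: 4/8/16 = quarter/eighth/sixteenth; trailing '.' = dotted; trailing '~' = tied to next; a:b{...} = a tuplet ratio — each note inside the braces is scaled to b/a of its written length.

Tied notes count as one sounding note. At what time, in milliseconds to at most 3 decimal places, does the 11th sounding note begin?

note 11 onset = 12b = 3692.308ms

1. 0.0ms @ 0 + 263.736ms (6/7)
2. 263.736ms @ 6/7 + 263.736ms (6/7)
3. 527.473ms @ 12/7 + 263.736ms (6/7)
4. 791.209ms @ 18/7 + 263.736ms (6/7)
5. 1054.945ms @ 24/7 + 263.736ms (6/7)
6. 1318.681ms @ 30/7 + 263.736ms (6/7)
7. 1582.418ms @ 36/7 + 263.736ms (6/7)
8. 1846.154ms @ 6 + 615.385ms (2)
9. 2461.538ms @ 8 + 615.385ms (2)
10. 3076.923ms @ 10 + 615.385ms (2)
11. 3692.308ms @ 12 + 307.692ms (1)
12. 4000.0ms @ 13 + 307.692ms (1)
13. 4307.692ms @ 14 + 307.692ms (1)
14. 4615.385ms @ 15 + 923.077ms (3)
15. 5538.462ms @ 18 + 1846.154ms (6)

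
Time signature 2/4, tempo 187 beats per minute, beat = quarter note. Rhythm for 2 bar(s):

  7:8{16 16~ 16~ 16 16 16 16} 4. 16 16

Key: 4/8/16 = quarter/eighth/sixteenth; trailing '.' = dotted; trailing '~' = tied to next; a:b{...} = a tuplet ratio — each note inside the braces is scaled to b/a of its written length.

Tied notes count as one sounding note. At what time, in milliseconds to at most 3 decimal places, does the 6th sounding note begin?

note 6 onset = 2b = 641.711ms

1. 0.0ms @ 0 + 91.673ms (2/7)
2. 91.673ms @ 2/7 + 275.019ms (6/7)
3. 366.692ms @ 8/7 + 91.673ms (2/7)
4. 458.365ms @ 10/7 + 91.673ms (2/7)
5. 550.038ms @ 12/7 + 91.673ms (2/7)
6. 641.711ms @ 2 + 481.283ms (3/2)
7. 1122.995ms @ 7/2 + 80.214ms (1/4)
8. 1203.209ms @ 15/4 + 80.214ms (1/4)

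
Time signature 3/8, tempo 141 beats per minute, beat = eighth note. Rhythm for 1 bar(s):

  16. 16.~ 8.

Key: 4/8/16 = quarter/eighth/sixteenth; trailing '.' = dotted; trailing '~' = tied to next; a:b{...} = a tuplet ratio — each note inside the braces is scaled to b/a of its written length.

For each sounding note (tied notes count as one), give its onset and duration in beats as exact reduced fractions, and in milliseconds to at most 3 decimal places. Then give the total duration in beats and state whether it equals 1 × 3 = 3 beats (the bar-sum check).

1) 0.0ms=0b +319.149ms=3/4b
2) 319.149ms=3/4b +957.447ms=9/4b
Σ=3b of 3 (141bpm 3/8) — PASS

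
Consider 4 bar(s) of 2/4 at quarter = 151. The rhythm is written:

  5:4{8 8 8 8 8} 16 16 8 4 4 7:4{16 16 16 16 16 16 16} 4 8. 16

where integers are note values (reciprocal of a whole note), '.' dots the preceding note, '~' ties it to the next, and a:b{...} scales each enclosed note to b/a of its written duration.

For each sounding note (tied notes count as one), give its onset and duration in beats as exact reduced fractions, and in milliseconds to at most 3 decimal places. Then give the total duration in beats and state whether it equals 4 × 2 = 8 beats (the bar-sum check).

1) 0.0ms=0b +158.94ms=2/5b
2) 158.94ms=2/5b +158.94ms=2/5b
3) 317.881ms=4/5b +158.94ms=2/5b
4) 476.821ms=6/5b +158.94ms=2/5b
5) 635.762ms=8/5b +158.94ms=2/5b
6) 794.702ms=2b +99.338ms=1/4b
7) 894.04ms=9/4b +99.338ms=1/4b
8) 993.377ms=5/2b +198.675ms=1/2b
9) 1192.053ms=3b +397.351ms=1b
10) 1589.404ms=4b +397.351ms=1b
11) 1986.755ms=5b +56.764ms=1/7b
12) 2043.519ms=36/7b +56.764ms=1/7b
13) 2100.284ms=37/7b +56.764ms=1/7b
14) 2157.048ms=38/7b +56.764ms=1/7b
15) 2213.813ms=39/7b +56.764ms=1/7b
16) 2270.577ms=40/7b +56.764ms=1/7b
17) 2327.342ms=41/7b +56.764ms=1/7b
18) 2384.106ms=6b +397.351ms=1b
19) 2781.457ms=7b +298.013ms=3/4b
20) 3079.47ms=31/4b +99.338ms=1/4b
Σ=8b of 8 (151bpm 2/4) — PASS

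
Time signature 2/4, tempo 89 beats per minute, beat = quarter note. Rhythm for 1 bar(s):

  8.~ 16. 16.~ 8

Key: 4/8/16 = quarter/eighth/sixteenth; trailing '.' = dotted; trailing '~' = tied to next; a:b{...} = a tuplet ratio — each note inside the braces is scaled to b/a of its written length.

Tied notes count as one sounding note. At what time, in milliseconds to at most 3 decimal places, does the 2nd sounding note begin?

1. 0.0ms @ 0 + 758.427ms (9/8)
2. 758.427ms @ 9/8 + 589.888ms (7/8)

note 2 onset = 9/8b = 758.427ms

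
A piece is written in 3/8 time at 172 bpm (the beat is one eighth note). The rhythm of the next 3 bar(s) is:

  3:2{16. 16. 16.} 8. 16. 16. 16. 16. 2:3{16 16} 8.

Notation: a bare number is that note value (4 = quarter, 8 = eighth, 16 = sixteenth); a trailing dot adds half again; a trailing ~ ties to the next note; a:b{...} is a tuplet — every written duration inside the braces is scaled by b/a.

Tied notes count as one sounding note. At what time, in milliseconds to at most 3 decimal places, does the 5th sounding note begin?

note 5 onset = 3b = 1046.512ms

1. 0.0ms @ 0 + 174.419ms (1/2)
2. 174.419ms @ 1/2 + 174.419ms (1/2)
3. 348.837ms @ 1 + 174.419ms (1/2)
4. 523.256ms @ 3/2 + 523.256ms (3/2)
5. 1046.512ms @ 3 + 261.628ms (3/4)
6. 1308.14ms @ 15/4 + 261.628ms (3/4)
7. 1569.767ms @ 9/2 + 261.628ms (3/4)
8. 1831.395ms @ 21/4 + 261.628ms (3/4)
9. 2093.023ms @ 6 + 261.628ms (3/4)
10. 2354.651ms @ 27/4 + 261.628ms (3/4)
11. 2616.279ms @ 15/2 + 523.256ms (3/2)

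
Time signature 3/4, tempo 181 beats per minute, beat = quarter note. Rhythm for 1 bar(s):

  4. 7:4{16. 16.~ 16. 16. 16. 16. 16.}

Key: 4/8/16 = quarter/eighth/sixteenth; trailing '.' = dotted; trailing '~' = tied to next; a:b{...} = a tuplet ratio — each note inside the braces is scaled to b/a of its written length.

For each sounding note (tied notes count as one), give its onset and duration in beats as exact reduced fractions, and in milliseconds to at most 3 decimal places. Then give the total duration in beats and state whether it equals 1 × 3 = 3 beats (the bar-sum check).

1) 0.0ms=0b +497.238ms=3/2b
2) 497.238ms=3/2b +71.034ms=3/14b
3) 568.272ms=12/7b +142.068ms=3/7b
4) 710.339ms=15/7b +71.034ms=3/14b
5) 781.373ms=33/14b +71.034ms=3/14b
6) 852.407ms=18/7b +71.034ms=3/14b
7) 923.441ms=39/14b +71.034ms=3/14b
Σ=3b of 3 (181bpm 3/4) — PASS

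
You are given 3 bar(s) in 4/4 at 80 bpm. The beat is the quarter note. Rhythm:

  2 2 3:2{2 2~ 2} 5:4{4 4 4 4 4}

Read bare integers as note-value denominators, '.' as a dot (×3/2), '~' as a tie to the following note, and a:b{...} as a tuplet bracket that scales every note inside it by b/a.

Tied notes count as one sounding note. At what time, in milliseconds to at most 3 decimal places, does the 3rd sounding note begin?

1. 0.0ms @ 0 + 1500.0ms (2)
2. 1500.0ms @ 2 + 1500.0ms (2)
3. 3000.0ms @ 4 + 1000.0ms (4/3)
4. 4000.0ms @ 16/3 + 2000.0ms (8/3)
5. 6000.0ms @ 8 + 600.0ms (4/5)
6. 6600.0ms @ 44/5 + 600.0ms (4/5)
7. 7200.0ms @ 48/5 + 600.0ms (4/5)
8. 7800.0ms @ 52/5 + 600.0ms (4/5)
9. 8400.0ms @ 56/5 + 600.0ms (4/5)

note 3 onset = 4b = 3000.0ms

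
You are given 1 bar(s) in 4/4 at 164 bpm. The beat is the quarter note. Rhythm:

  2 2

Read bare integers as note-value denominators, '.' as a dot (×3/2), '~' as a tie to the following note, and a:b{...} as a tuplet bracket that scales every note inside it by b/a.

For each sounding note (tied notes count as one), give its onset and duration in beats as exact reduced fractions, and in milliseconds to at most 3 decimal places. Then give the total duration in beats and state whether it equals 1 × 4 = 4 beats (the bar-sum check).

1) 0.0ms=0b +731.707ms=2b
2) 731.707ms=2b +731.707ms=2b
Σ=4b of 4 (164bpm 4/4) — PASS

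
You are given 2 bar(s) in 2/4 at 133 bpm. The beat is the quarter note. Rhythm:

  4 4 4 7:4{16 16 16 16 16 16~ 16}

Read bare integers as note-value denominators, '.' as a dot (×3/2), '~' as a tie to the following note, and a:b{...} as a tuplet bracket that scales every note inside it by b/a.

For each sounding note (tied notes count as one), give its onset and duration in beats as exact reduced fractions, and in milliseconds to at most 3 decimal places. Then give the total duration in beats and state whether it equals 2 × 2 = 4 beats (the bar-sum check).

1) 0.0ms=0b +451.128ms=1b
2) 451.128ms=1b +451.128ms=1b
3) 902.256ms=2b +451.128ms=1b
4) 1353.383ms=3b +64.447ms=1/7b
5) 1417.83ms=22/7b +64.447ms=1/7b
6) 1482.277ms=23/7b +64.447ms=1/7b
7) 1546.724ms=24/7b +64.447ms=1/7b
8) 1611.171ms=25/7b +64.447ms=1/7b
9) 1675.618ms=26/7b +128.894ms=2/7b
Σ=4b of 4 (133bpm 2/4) — PASS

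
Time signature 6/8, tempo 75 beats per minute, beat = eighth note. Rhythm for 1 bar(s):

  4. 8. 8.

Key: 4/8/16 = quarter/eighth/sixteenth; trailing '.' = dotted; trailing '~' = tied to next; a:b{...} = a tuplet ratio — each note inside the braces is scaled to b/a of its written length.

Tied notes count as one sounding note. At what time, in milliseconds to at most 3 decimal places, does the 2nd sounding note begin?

1. 0.0ms @ 0 + 2400.0ms (3)
2. 2400.0ms @ 3 + 1200.0ms (3/2)
3. 3600.0ms @ 9/2 + 1200.0ms (3/2)

note 2 onset = 3b = 2400.0ms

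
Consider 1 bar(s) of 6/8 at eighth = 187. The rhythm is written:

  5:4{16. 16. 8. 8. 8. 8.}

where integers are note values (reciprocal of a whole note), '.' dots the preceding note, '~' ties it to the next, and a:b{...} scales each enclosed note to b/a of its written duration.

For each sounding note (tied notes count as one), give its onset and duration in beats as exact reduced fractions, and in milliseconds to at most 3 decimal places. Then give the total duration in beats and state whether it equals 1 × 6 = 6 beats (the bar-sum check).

1) 0.0ms=0b +192.513ms=3/5b
2) 192.513ms=3/5b +192.513ms=3/5b
3) 385.027ms=6/5b +385.027ms=6/5b
4) 770.053ms=12/5b +385.027ms=6/5b
5) 1155.08ms=18/5b +385.027ms=6/5b
6) 1540.107ms=24/5b +385.027ms=6/5b
Σ=6b of 6 (187bpm 6/8) — PASS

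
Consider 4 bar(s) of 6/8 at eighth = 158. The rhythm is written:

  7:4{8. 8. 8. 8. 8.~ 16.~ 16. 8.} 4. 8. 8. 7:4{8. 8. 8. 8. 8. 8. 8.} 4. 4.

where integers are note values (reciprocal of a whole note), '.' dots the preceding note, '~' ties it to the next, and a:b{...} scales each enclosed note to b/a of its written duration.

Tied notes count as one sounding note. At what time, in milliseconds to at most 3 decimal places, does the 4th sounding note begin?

1. 0.0ms @ 0 + 325.497ms (6/7)
2. 325.497ms @ 6/7 + 325.497ms (6/7)
3. 650.995ms @ 12/7 + 325.497ms (6/7)
4. 976.492ms @ 18/7 + 325.497ms (6/7)
5. 1301.989ms @ 24/7 + 650.995ms (12/7)
6. 1952.984ms @ 36/7 + 325.497ms (6/7)
7. 2278.481ms @ 6 + 1139.241ms (3)
8. 3417.722ms @ 9 + 569.62ms (3/2)
9. 3987.342ms @ 21/2 + 569.62ms (3/2)
10. 4556.962ms @ 12 + 325.497ms (6/7)
11. 4882.459ms @ 90/7 + 325.497ms (6/7)
12. 5207.957ms @ 96/7 + 325.497ms (6/7)
13. 5533.454ms @ 102/7 + 325.497ms (6/7)
14. 5858.951ms @ 108/7 + 325.497ms (6/7)
15. 6184.448ms @ 114/7 + 325.497ms (6/7)
16. 6509.946ms @ 120/7 + 325.497ms (6/7)
17. 6835.443ms @ 18 + 1139.241ms (3)
18. 7974.684ms @ 21 + 1139.241ms (3)

note 4 onset = 18/7b = 976.492ms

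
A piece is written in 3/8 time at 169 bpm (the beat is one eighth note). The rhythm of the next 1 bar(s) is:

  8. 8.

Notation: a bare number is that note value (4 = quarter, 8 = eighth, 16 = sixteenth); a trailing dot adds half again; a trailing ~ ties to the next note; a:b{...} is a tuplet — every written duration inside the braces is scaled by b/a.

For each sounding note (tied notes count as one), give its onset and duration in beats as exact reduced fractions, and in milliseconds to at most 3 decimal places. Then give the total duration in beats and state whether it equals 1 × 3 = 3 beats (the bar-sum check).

1) 0.0ms=0b +532.544ms=3/2b
2) 532.544ms=3/2b +532.544ms=3/2b
Σ=3b of 3 (169bpm 3/8) — PASS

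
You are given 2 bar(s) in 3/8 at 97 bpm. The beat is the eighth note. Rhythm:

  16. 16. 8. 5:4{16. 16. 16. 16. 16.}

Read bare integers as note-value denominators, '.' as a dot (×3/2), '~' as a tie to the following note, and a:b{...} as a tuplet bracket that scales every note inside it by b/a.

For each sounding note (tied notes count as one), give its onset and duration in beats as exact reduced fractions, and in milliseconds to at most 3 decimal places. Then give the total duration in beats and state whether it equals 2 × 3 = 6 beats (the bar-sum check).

1) 0.0ms=0b +463.918ms=3/4b
2) 463.918ms=3/4b +463.918ms=3/4b
3) 927.835ms=3/2b +927.835ms=3/2b
4) 1855.67ms=3b +371.134ms=3/5b
5) 2226.804ms=18/5b +371.134ms=3/5b
6) 2597.938ms=21/5b +371.134ms=3/5b
7) 2969.072ms=24/5b +371.134ms=3/5b
8) 3340.206ms=27/5b +371.134ms=3/5b
Σ=6b of 6 (97bpm 3/8) — PASS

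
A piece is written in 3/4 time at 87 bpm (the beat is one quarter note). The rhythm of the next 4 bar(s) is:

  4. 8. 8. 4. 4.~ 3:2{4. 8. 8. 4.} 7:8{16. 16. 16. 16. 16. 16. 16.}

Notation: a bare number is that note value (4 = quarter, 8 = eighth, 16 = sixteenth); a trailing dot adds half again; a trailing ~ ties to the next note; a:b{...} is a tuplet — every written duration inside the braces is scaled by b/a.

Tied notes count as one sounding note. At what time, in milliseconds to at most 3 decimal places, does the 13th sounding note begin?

note 13 onset = 75/7b = 7389.163ms

1. 0.0ms @ 0 + 1034.483ms (3/2)
2. 1034.483ms @ 3/2 + 517.241ms (3/4)
3. 1551.724ms @ 9/4 + 517.241ms (3/4)
4. 2068.966ms @ 3 + 1034.483ms (3/2)
5. 3103.448ms @ 9/2 + 1724.138ms (5/2)
6. 4827.586ms @ 7 + 344.828ms (1/2)
7. 5172.414ms @ 15/2 + 344.828ms (1/2)
8. 5517.241ms @ 8 + 689.655ms (1)
9. 6206.897ms @ 9 + 295.567ms (3/7)
10. 6502.463ms @ 66/7 + 295.567ms (3/7)
11. 6798.03ms @ 69/7 + 295.567ms (3/7)
12. 7093.596ms @ 72/7 + 295.567ms (3/7)
13. 7389.163ms @ 75/7 + 295.567ms (3/7)
14. 7684.729ms @ 78/7 + 295.567ms (3/7)
15. 7980.296ms @ 81/7 + 295.567ms (3/7)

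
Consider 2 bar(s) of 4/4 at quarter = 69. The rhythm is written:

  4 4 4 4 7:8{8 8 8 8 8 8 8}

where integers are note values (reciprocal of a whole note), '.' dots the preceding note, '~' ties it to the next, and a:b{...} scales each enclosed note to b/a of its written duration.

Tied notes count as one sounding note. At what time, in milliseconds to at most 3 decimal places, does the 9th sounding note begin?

note 9 onset = 44/7b = 5465.839ms

1. 0.0ms @ 0 + 869.565ms (1)
2. 869.565ms @ 1 + 869.565ms (1)
3. 1739.13ms @ 2 + 869.565ms (1)
4. 2608.696ms @ 3 + 869.565ms (1)
5. 3478.261ms @ 4 + 496.894ms (4/7)
6. 3975.155ms @ 32/7 + 496.894ms (4/7)
7. 4472.05ms @ 36/7 + 496.894ms (4/7)
8. 4968.944ms @ 40/7 + 496.894ms (4/7)
9. 5465.839ms @ 44/7 + 496.894ms (4/7)
10. 5962.733ms @ 48/7 + 496.894ms (4/7)
11. 6459.627ms @ 52/7 + 496.894ms (4/7)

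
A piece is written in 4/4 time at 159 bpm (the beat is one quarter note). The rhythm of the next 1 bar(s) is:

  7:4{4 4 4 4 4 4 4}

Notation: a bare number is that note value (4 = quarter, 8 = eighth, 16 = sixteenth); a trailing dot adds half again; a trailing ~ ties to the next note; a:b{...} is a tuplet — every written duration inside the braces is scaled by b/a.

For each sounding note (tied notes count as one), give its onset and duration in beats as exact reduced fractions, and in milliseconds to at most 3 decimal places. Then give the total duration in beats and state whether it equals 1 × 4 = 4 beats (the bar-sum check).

1) 0.0ms=0b +215.633ms=4/7b
2) 215.633ms=4/7b +215.633ms=4/7b
3) 431.267ms=8/7b +215.633ms=4/7b
4) 646.9ms=12/7b +215.633ms=4/7b
5) 862.534ms=16/7b +215.633ms=4/7b
6) 1078.167ms=20/7b +215.633ms=4/7b
7) 1293.801ms=24/7b +215.633ms=4/7b
Σ=4b of 4 (159bpm 4/4) — PASS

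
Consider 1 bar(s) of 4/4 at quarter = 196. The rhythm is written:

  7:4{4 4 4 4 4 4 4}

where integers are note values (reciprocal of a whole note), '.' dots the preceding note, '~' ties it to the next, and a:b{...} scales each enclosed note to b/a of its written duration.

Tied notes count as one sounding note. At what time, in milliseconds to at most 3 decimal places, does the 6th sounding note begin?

note 6 onset = 20/7b = 874.636ms

1. 0.0ms @ 0 + 174.927ms (4/7)
2. 174.927ms @ 4/7 + 174.927ms (4/7)
3. 349.854ms @ 8/7 + 174.927ms (4/7)
4. 524.781ms @ 12/7 + 174.927ms (4/7)
5. 699.708ms @ 16/7 + 174.927ms (4/7)
6. 874.636ms @ 20/7 + 174.927ms (4/7)
7. 1049.563ms @ 24/7 + 174.927ms (4/7)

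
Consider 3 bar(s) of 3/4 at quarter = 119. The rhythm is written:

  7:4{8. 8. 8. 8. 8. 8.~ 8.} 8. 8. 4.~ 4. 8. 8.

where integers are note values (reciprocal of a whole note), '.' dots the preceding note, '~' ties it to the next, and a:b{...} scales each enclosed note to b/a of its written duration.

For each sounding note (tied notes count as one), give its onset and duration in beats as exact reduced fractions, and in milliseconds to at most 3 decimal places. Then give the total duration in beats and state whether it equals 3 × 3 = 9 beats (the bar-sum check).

1) 0.0ms=0b +216.086ms=3/7b
2) 216.086ms=3/7b +216.086ms=3/7b
3) 432.173ms=6/7b +216.086ms=3/7b
4) 648.259ms=9/7b +216.086ms=3/7b
5) 864.346ms=12/7b +216.086ms=3/7b
6) 1080.432ms=15/7b +432.173ms=6/7b
7) 1512.605ms=3b +378.151ms=3/4b
8) 1890.756ms=15/4b +378.151ms=3/4b
9) 2268.908ms=9/2b +1512.605ms=3b
10) 3781.513ms=15/2b +378.151ms=3/4b
11) 4159.664ms=33/4b +378.151ms=3/4b
Σ=9b of 9 (119bpm 3/4) — PASS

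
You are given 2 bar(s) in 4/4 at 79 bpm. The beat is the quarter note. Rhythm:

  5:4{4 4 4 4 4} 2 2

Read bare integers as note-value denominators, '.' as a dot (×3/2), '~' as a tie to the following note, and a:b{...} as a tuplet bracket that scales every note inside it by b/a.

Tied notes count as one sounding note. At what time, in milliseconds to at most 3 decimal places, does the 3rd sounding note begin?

note 3 onset = 8/5b = 1215.19ms

1. 0.0ms @ 0 + 607.595ms (4/5)
2. 607.595ms @ 4/5 + 607.595ms (4/5)
3. 1215.19ms @ 8/5 + 607.595ms (4/5)
4. 1822.785ms @ 12/5 + 607.595ms (4/5)
5. 2430.38ms @ 16/5 + 607.595ms (4/5)
6. 3037.975ms @ 4 + 1518.987ms (2)
7. 4556.962ms @ 6 + 1518.987ms (2)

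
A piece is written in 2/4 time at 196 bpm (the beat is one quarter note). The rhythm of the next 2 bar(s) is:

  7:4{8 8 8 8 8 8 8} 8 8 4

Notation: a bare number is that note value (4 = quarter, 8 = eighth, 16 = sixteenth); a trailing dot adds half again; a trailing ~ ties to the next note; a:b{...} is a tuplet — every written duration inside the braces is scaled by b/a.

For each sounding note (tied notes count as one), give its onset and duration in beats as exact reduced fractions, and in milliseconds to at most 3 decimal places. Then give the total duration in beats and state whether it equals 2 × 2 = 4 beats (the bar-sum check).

1) 0.0ms=0b +87.464ms=2/7b
2) 87.464ms=2/7b +87.464ms=2/7b
3) 174.927ms=4/7b +87.464ms=2/7b
4) 262.391ms=6/7b +87.464ms=2/7b
5) 349.854ms=8/7b +87.464ms=2/7b
6) 437.318ms=10/7b +87.464ms=2/7b
7) 524.781ms=12/7b +87.464ms=2/7b
8) 612.245ms=2b +153.061ms=1/2b
9) 765.306ms=5/2b +153.061ms=1/2b
10) 918.367ms=3b +306.122ms=1b
Σ=4b of 4 (196bpm 2/4) — PASS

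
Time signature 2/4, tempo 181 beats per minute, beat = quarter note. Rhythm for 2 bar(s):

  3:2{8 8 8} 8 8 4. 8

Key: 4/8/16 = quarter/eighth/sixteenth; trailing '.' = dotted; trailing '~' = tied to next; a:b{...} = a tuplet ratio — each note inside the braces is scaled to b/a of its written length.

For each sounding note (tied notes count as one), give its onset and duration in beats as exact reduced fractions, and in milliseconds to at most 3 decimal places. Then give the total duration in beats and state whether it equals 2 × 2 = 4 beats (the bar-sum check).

1) 0.0ms=0b +110.497ms=1/3b
2) 110.497ms=1/3b +110.497ms=1/3b
3) 220.994ms=2/3b +110.497ms=1/3b
4) 331.492ms=1b +165.746ms=1/2b
5) 497.238ms=3/2b +165.746ms=1/2b
6) 662.983ms=2b +497.238ms=3/2b
7) 1160.221ms=7/2b +165.746ms=1/2b
Σ=4b of 4 (181bpm 2/4) — PASS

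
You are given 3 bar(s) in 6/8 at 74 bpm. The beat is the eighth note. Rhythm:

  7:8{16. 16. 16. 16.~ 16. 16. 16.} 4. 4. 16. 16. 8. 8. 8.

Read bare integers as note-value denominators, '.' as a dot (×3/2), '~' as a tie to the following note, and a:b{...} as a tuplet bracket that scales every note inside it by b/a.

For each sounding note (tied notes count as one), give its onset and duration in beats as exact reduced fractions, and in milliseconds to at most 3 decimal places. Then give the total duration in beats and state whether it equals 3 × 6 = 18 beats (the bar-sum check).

1) 0.0ms=0b +694.981ms=6/7b
2) 694.981ms=6/7b +694.981ms=6/7b
3) 1389.961ms=12/7b +694.981ms=6/7b
4) 2084.942ms=18/7b +1389.961ms=12/7b
5) 3474.903ms=30/7b +694.981ms=6/7b
6) 4169.884ms=36/7b +694.981ms=6/7b
7) 4864.865ms=6b +2432.432ms=3b
8) 7297.297ms=9b +2432.432ms=3b
9) 9729.73ms=12b +608.108ms=3/4b
10) 10337.838ms=51/4b +608.108ms=3/4b
11) 10945.946ms=27/2b +1216.216ms=3/2b
12) 12162.162ms=15b +1216.216ms=3/2b
13) 13378.378ms=33/2b +1216.216ms=3/2b
Σ=18b of 18 (74bpm 6/8) — PASS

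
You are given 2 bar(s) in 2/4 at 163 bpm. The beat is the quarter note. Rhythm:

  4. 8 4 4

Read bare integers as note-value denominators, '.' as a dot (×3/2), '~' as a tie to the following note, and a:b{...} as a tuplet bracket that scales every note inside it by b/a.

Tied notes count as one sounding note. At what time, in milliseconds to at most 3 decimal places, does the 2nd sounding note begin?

note 2 onset = 3/2b = 552.147ms

1. 0.0ms @ 0 + 552.147ms (3/2)
2. 552.147ms @ 3/2 + 184.049ms (1/2)
3. 736.196ms @ 2 + 368.098ms (1)
4. 1104.294ms @ 3 + 368.098ms (1)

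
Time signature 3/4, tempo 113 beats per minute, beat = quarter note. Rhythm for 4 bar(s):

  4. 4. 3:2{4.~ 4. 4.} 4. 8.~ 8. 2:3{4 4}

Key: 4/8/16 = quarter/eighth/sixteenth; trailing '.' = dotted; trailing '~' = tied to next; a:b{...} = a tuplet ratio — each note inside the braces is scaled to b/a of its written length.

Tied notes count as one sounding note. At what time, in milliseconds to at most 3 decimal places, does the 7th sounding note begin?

note 7 onset = 9b = 4778.761ms

1. 0.0ms @ 0 + 796.46ms (3/2)
2. 796.46ms @ 3/2 + 796.46ms (3/2)
3. 1592.92ms @ 3 + 1061.947ms (2)
4. 2654.867ms @ 5 + 530.973ms (1)
5. 3185.841ms @ 6 + 796.46ms (3/2)
6. 3982.301ms @ 15/2 + 796.46ms (3/2)
7. 4778.761ms @ 9 + 796.46ms (3/2)
8. 5575.221ms @ 21/2 + 796.46ms (3/2)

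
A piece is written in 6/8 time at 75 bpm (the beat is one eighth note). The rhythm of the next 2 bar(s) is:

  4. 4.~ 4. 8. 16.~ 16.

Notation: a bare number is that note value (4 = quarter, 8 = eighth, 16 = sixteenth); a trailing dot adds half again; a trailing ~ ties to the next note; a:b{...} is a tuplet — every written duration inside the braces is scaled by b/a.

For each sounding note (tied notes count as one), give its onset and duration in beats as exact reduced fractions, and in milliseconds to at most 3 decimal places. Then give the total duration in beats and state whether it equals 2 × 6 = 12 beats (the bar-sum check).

1) 0.0ms=0b +2400.0ms=3b
2) 2400.0ms=3b +4800.0ms=6b
3) 7200.0ms=9b +1200.0ms=3/2b
4) 8400.0ms=21/2b +1200.0ms=3/2b
Σ=12b of 12 (75bpm 6/8) — PASS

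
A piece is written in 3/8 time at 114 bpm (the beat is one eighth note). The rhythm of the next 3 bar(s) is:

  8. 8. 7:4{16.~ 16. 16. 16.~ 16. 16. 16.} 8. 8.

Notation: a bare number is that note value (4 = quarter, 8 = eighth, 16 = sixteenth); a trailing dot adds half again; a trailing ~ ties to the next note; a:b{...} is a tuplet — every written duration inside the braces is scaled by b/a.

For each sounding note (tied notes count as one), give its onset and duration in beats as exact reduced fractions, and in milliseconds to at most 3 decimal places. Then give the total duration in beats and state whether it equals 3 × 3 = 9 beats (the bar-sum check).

1) 0.0ms=0b +789.474ms=3/2b
2) 789.474ms=3/2b +789.474ms=3/2b
3) 1578.947ms=3b +451.128ms=6/7b
4) 2030.075ms=27/7b +225.564ms=3/7b
5) 2255.639ms=30/7b +451.128ms=6/7b
6) 2706.767ms=36/7b +225.564ms=3/7b
7) 2932.331ms=39/7b +225.564ms=3/7b
8) 3157.895ms=6b +789.474ms=3/2b
9) 3947.368ms=15/2b +789.474ms=3/2b
Σ=9b of 9 (114bpm 3/8) — PASS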